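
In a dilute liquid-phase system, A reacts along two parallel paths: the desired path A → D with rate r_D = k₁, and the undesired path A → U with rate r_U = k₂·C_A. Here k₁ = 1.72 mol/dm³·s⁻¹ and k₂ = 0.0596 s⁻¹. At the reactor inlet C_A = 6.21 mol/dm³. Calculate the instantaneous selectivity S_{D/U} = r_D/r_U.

S_{D/U} = r_D/r_U = (k₁)/(k₂·C_A) = (k₁/k₂)·C_A⁻¹.
= (1.72) / (0.0596×6.210) = 1.720/0.3701 = 4.65.

4.65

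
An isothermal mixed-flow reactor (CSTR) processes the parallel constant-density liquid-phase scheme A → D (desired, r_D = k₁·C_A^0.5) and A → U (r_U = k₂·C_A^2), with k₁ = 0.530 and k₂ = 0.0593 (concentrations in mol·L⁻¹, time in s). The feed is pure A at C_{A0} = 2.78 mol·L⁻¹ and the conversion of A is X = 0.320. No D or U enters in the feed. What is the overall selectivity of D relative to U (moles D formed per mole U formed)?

Exit C_A = C_{A0}(1−X) = 2.78×0.680 = 1.890 mol·L⁻¹.
In a CSTR the entire volume is at exit conditions, so r_D = 0.530×1.890^0.5 = 0.7287 and r_U = 0.0593×1.890^2 = 0.2119.
Overall selectivity = C_D/C_U = r_Dτ/(r_Uτ) = r_D/r_U = 3.44.

3.44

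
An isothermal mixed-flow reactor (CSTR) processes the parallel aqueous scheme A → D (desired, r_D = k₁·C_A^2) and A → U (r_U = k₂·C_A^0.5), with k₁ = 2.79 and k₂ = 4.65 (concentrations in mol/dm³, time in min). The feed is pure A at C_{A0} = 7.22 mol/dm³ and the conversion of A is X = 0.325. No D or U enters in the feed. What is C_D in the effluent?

Exit C_A = C_{A0}(1−X) = 7.22×0.675 = 4.873 mol/dm³.
Rates in a CSTR are evaluated at the outlet concentration: r_D = 2.79×4.873^2 = 66.27, r_U = 4.65×4.873^0.5 = 10.27.
Fraction of consumed A going to D: r_D/(r_D+r_U) = 0.8659.
C_D = 0.8659·C_{A0}·X = 0.8659×7.22×0.325 = 2.03 mol/dm³.

2.03 mol/dm³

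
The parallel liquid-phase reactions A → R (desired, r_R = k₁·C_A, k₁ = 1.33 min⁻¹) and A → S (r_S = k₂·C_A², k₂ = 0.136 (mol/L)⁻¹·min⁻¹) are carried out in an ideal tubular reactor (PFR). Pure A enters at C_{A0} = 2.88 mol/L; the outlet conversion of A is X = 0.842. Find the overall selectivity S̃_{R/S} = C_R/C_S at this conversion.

6.02

C_A = C_{A0}(1−X) = 0.4550 mol/L.
Along a PFR/batch, dC_R/dC_A = −r_R/(r_R+r_S) = −k₁/(k₁+k₂·C_A).
Integrating from C_{A0} to C_A: C_R = (1.33/0.136)·ln[(1.33+0.136·2.88)/(1.33+0.136·0.455)] = 9.779·ln(1.722/1.392) = 2.080 mol/L.
C_S = (C_{A0}−C_A)−C_R = 0.3455 mol/L; S̃_{R/S} = 2.080/0.3455 = 6.02.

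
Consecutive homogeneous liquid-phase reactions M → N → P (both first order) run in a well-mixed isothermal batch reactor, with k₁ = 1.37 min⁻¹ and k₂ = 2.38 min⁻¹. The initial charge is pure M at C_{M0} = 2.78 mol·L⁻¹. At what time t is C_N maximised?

0.547 min

Setting dC_N/dt = 0 gives t_opt = ln(k₂/k₁)/(k₂−k₁).
= ln(2.38/1.37)/(2.38−1.37) = ln(1.737)/1.010 = 0.5523/1.010 = 0.547 min.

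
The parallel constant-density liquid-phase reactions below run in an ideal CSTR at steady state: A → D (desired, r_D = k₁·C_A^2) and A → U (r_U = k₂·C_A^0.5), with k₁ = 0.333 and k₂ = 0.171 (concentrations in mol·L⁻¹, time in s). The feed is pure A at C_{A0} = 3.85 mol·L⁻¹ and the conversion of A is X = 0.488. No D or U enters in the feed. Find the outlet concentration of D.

Exit C_A = C_{A0}(1−X) = 3.85×0.512 = 1.971 mol·L⁻¹.
In a CSTR the entire volume is at exit conditions, so r_D = 0.333×1.971^2 = 1.294 and r_U = 0.171×1.971^0.5 = 0.2401.
Fraction of consumed A going to D: r_D/(r_D+r_U) = 0.8435.
C_D = 0.8435·C_{A0}·X = 0.8435×3.85×0.488 = 1.58 mol·L⁻¹.

1.58 mol·L⁻¹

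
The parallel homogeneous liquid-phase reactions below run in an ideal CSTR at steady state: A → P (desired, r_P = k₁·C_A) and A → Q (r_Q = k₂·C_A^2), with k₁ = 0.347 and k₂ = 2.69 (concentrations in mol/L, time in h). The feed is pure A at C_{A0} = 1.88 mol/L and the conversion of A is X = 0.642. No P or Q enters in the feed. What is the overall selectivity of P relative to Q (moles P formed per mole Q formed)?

Exit C_A = C_{A0}(1−X) = 1.88×0.358 = 0.6730 mol/L.
A CSTR operates uniformly at the exit composition, giving r_P = 0.2335 and r_Q = 1.219 (each k·C_A^n at C_A = 0.6730).
Overall selectivity = C_P/C_Q = r_Pτ/(r_Qτ) = r_P/r_Q = 0.192.

0.192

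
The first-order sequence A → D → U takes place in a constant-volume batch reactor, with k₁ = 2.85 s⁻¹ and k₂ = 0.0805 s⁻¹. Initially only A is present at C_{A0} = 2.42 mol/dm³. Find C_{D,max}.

2.18 mol/dm³

Evaluating C_D at t_opt = ln(k₂/k₁)/(k₂−k₁) gives C_{D,max}/C_{A0} = (k₁/k₂)^[k₂/(k₂−k₁)].
= (2.85/0.0805)^(0.0805/(0.0805−2.85)) = (35.40)^(-0.02907) = 0.9015.
C_{D,max} = 0.9015×2.42 = 2.18 mol/dm³.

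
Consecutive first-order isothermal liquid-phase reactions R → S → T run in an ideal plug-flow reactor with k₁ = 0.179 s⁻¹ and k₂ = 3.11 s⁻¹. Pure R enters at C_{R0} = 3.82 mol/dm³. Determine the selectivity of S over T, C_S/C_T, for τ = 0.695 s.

Solving the coupled first-order balances gives C_S(τ) = [k₁/(k₂−k₁)]·C_{R0}·(e^(−k₁τ) − e^(−k₂τ)).
e^(−k₁τ) = e^(−0.179×0.695) = e^(−0.1244) = 0.8830; e^(−k₂τ) = e^(−2.161) = 0.1152.
C_S = 0.179×3.82/(3.11−0.179) × (0.8830−0.1152) = 0.2333×0.7679 = 0.1791 mol/dm³.
C_R = C_{R0}e^(−k₁τ) = 3.373 mol/dm³, so C_T = C_{R0}−C_R−C_S = 0.2677 mol/dm³; C_S/C_T = 0.669.

0.669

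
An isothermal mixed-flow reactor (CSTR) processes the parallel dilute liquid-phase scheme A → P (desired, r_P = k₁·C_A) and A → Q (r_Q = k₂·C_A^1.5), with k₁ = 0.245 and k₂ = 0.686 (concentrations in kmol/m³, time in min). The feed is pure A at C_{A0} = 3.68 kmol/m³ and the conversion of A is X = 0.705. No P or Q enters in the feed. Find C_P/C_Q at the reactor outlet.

Exit C_A = C_{A0}(1−X) = 3.68×0.295 = 1.086 kmol/m³.
A CSTR operates uniformly at the exit composition, giving r_P = 0.2660 and r_Q = 0.7759 (each k·C_A^n at C_A = 1.086).
Overall selectivity = C_P/C_Q = r_Pτ/(r_Qτ) = r_P/r_Q = 0.343.

0.343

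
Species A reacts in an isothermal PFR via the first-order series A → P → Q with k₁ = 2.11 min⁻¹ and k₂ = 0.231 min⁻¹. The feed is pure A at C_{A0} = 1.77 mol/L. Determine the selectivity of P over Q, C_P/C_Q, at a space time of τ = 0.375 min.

20.1

Solving the coupled first-order balances gives C_P(τ) = [k₁/(k₂−k₁)]·C_{A0}·(e^(−k₁τ) − e^(−k₂τ)).
e^(−k₁τ) = e^(−2.11×0.375) = e^(−0.7913) = 0.4533; e^(−k₂τ) = e^(−0.08663) = 0.9170.
C_P = 2.11×1.77/(0.231−2.11) × (0.4533−0.9170) = (-1.988)×(-0.4637) = 0.9217 mol/L.
C_A = C_{A0}e^(−k₁τ) = 0.8023 mol/L, so C_Q = C_{A0}−C_A−C_P = 0.04596 mol/L; C_P/C_Q = 20.1.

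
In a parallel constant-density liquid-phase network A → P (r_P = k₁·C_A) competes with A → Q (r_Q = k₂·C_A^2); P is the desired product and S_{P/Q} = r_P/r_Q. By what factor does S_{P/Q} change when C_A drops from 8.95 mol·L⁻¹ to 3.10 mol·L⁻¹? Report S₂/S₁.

2.89

S_{P/Q} = (k₁/k₂)·C_A⁻¹, so S₂/S₁ = (C_{A,2}/C_{A,1})⁻¹.
= 8.95/3.10 = 2.89.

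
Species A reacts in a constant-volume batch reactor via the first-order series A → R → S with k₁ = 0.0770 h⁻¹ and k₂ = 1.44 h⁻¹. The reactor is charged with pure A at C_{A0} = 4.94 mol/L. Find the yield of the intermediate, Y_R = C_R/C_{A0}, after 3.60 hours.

Solving the coupled first-order balances gives C_R(t) = [k₁/(k₂−k₁)]·C_{A0}·(e^(−k₁t) − e^(−k₂t)).
e^(−k₁t) = e^(−0.0770×3.60) = e^(−0.2772) = 0.7579; e^(−k₂t) = e^(−5.184) = 0.005606.
C_R = 0.0770×4.94/(1.44−0.0770) × (0.7579−0.005606) = 0.2791×0.7523 = 0.2099 mol/L.
Y_R = C_R/C_{A0} = 0.2099/4.94 = 0.0425.

0.0425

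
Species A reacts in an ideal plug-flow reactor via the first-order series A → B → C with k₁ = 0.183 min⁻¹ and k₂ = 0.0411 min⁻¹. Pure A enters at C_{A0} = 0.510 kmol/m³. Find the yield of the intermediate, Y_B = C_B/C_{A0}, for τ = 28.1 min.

For first-order series with pure A initially, C_B(τ) = k₁C_{A0}/(k₂−k₁)·(e^(−k₁τ) − e^(−k₂τ)).
e^(−k₁τ) = e^(−0.183×28.1) = e^(−5.142) = 0.005844; e^(−k₂τ) = e^(−1.155) = 0.3151.
C_B = 0.183×0.510/(0.0411−0.183) × (0.005844−0.3151) = (-0.6577)×(-0.3092) = 0.2034 kmol/m³.
Y_B = C_B/C_{A0} = 0.2034/0.510 = 0.399.

0.399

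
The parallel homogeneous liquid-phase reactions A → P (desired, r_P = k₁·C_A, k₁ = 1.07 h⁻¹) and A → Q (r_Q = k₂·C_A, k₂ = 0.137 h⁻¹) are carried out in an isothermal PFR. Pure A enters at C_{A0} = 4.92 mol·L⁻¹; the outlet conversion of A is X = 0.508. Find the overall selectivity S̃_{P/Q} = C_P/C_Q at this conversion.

C_A = C_{A0}(1−X) = 2.421 mol·L⁻¹.
Both paths are first order in A, so the instantaneous fraction to P is constant: dC_P/d(−C_A) = k₁/(k₁+k₂) = 0.8865.
C_P = 0.8865·(C_{A0}−C_A) = 0.8865×2.499 = 2.22 mol·L⁻¹.
C_Q = (C_{A0}−C_A)−C_P = 0.2837 mol·L⁻¹; S̃_{P/Q} = 2.216/0.2837 = 7.81.

7.81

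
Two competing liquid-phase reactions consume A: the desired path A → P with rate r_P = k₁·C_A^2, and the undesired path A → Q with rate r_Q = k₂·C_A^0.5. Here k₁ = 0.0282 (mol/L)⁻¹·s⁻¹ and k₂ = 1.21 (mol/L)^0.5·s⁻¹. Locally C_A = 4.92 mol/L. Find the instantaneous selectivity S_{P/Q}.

S_{P/Q} = r_P/r_Q = (k₁·C_A^2)/(k₂·C_A^0.5) = (k₁/k₂)·C_A^1.5.
= (0.0282×4.920^2) / (1.21×4.920^0.5) = 0.6826/2.684 = 0.254.

0.254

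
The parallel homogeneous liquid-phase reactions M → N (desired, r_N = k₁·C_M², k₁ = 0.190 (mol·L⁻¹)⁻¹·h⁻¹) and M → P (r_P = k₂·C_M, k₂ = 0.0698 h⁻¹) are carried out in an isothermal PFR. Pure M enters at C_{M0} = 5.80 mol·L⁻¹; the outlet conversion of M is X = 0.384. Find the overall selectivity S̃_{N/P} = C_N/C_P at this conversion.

12.5

C_M = C_{M0}(1−X) = 3.573 mol·L⁻¹.
Along a PFR/batch, dC_P/dC_M = −r_P/(r_N+r_P) = −k₂/(k₂+k₁·C_M).
Integrating from C_{M0} to C_M: C_P = (0.0698/0.190)·ln[(0.0698+0.190·5.80)/(0.0698+0.190·3.57)] = 0.3674·ln(1.172/0.7486) = 0.1646 mol·L⁻¹.
Then C_N = (C_{M0}−C_M) − C_P = 2.227 − 0.1646 = 2.063 mol·L⁻¹.
S̃_{N/P} = C_N/C_P = 2.063/0.1646 = 12.5.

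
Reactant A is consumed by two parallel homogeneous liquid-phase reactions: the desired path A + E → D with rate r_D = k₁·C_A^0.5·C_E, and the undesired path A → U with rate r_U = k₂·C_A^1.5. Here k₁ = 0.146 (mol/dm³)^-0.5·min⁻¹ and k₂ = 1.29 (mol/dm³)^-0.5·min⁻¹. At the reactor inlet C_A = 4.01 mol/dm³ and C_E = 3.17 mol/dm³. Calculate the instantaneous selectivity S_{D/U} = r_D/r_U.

S_{D/U} = r_D/r_U = (k₁·C_A^0.5·C_E)/(k₂·C_A^1.5) = (k₁/k₂)·C_A⁻¹·C_E.
= (0.146×4.010^0.5×3.170) / (1.29×4.010^1.5) = 0.9268/10.36 = 0.0895.

0.0895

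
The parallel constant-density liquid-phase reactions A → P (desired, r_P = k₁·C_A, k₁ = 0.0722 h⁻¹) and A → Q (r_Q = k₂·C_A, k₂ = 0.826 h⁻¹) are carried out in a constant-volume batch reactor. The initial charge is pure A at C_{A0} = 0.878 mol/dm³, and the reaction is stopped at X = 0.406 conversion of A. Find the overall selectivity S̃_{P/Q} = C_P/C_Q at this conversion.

0.0874

C_A = C_{A0}(1−X) = 0.5215 mol/dm³.
Both paths are first order in A, so the instantaneous fraction to P is constant: dC_P/d(−C_A) = k₁/(k₁+k₂) = 0.08038.
C_P = 0.08038·(C_{A0}−C_A) = 0.08038×0.3565 = 0.0287 mol/dm³.
C_Q = (C_{A0}−C_A)−C_P = 0.3278 mol/dm³; S̃_{P/Q} = 0.02865/0.3278 = 0.0874.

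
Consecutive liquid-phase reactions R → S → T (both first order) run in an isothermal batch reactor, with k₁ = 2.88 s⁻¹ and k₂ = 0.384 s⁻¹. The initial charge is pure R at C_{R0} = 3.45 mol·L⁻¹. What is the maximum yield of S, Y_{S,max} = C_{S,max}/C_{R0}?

0.733

For a first-order series the maximum intermediate yield is C_{S,max}/C_{R0} = (k₁/k₂)^[k₂/(k₂−k₁)].
= (2.88/0.384)^(0.384/(0.384−2.88)) = (7.500)^(-0.1538) = 0.7335.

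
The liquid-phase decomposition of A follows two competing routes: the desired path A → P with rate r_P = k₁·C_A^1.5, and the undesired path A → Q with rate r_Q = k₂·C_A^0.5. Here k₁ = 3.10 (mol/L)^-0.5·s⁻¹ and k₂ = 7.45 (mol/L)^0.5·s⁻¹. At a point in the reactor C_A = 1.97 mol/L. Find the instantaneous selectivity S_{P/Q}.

0.820

S_{P/Q} = r_P/r_Q = (k₁·C_A^1.5)/(k₂·C_A^0.5) = (k₁/k₂)·C_A.
= (3.10×1.970^1.5) / (7.45×1.970^0.5) = 8.572/10.46 = 0.820.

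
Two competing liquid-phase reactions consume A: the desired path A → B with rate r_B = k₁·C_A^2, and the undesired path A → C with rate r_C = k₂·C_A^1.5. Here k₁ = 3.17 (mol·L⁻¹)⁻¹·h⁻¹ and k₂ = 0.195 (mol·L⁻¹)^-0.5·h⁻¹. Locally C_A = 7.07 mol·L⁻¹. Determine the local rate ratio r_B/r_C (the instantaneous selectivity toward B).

43.2

S_{B/C} = r_B/r_C = (k₁·C_A^2)/(k₂·C_A^1.5) = (k₁/k₂)·C_A^0.5.
= (3.17×7.070^2) / (0.195×7.070^1.5) = 158.5/3.666 = 43.2.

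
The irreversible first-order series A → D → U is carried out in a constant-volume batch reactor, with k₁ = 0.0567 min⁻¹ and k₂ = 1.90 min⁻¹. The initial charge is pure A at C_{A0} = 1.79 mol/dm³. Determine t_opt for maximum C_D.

The intermediate peaks when r₁ = r₂, i.e. k₁e^(−k₁t) = k₂e^(−k₂t), giving t_opt = ln(k₂/k₁)/(k₂−k₁).
= ln(1.90/0.0567)/(1.90−0.0567) = ln(33.51)/1.843 = 3.512/1.843 = 1.91 min.

1.91 min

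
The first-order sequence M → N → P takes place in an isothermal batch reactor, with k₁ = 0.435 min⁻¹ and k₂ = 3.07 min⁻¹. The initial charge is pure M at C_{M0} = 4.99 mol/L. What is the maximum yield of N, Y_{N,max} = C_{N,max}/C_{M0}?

0.103

Evaluating C_N at t_opt = ln(k₂/k₁)/(k₂−k₁) gives C_{N,max}/C_{M0} = (k₁/k₂)^[k₂/(k₂−k₁)].
= (0.435/3.07)^(3.07/(3.07−0.435)) = (0.1417)^(1.165) = 0.1026.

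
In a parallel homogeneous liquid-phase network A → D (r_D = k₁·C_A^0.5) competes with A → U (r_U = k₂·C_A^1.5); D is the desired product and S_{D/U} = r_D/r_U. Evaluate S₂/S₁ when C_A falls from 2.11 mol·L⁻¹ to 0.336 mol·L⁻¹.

S_{D/U} = (k₁/k₂)·C_A⁻¹, so S₂/S₁ = (C_{A,2}/C_{A,1})⁻¹.
= 2.11/0.336 = 6.28.

6.28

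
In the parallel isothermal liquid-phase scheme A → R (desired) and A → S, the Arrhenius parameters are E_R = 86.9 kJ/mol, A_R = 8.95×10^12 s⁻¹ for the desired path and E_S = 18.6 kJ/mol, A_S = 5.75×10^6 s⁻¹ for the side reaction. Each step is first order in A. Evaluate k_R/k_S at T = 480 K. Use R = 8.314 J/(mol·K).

k_R/k_S = (A_R/A_S)·exp[−(E_R−E_S)/(RT)] = (A_R/A_S)·exp[(E_S−E_R)/(RT)].
(E_S−E_R)/(RT) = (18.6−86.9)×10³/(8.314×480) = -68300/3991 = -17.11.
k_R/k_S = (8.95×10^12/5.75×10^6)·exp(-17.11) = 1.557×10^6 × 3.691×10^-8 = 0.0575.

0.0575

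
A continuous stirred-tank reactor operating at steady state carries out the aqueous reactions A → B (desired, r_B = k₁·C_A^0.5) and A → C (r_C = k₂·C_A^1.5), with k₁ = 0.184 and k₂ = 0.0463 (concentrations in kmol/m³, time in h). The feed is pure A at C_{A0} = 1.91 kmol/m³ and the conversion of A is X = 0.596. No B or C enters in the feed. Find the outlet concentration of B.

0.953 kmol/m³

Exit C_A = C_{A0}(1−X) = 1.91×0.404 = 0.7716 kmol/m³.
A CSTR operates uniformly at the exit composition, giving r_B = 0.1616 and r_C = 0.03138 (each k·C_A^n at C_A = 0.7716).
Fraction of consumed A going to B: r_B/(r_B+r_C) = 0.8374.
C_B = 0.8374·C_{A0}·X = 0.8374×1.91×0.596 = 0.953 kmol/m³.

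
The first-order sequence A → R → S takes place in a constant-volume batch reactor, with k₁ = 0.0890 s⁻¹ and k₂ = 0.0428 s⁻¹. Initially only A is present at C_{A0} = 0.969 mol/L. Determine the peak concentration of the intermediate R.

For a first-order series the maximum intermediate yield is C_{R,max}/C_{A0} = (k₁/k₂)^[k₂/(k₂−k₁)].
= (0.0890/0.0428)^(0.0428/(0.0428−0.0890)) = (2.079)^(-0.9264) = 0.5075.
C_{R,max} = 0.5075×0.969 = 0.492 mol/L.

0.492 mol/L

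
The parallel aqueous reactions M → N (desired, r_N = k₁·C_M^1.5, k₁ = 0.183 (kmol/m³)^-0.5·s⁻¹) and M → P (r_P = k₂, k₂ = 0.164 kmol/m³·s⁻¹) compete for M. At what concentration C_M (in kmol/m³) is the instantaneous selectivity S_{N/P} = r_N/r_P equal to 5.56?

2.92 kmol/m³

S_{N/P} = (k₁/k₂)·C_M^1.5 ⇒ C_M = (S·k₂/k₁)^(1/1.5).
= (5.56×0.164/0.183)^(0.6667) = (4.983)^(0.6667) = 2.92 kmol/m³.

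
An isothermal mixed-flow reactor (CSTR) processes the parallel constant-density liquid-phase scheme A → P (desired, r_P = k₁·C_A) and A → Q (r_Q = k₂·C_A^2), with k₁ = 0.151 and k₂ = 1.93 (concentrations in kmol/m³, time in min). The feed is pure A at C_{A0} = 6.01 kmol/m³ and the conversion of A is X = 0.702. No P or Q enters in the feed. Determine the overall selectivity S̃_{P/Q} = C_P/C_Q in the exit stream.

0.0437

Exit C_A = C_{A0}(1−X) = 6.01×0.298 = 1.791 kmol/m³.
Rates in a CSTR are evaluated at the outlet concentration: r_P = 0.151×1.791 = 0.2704, r_Q = 1.93×1.791^2 = 6.191.
Overall selectivity = C_P/C_Q = r_Pτ/(r_Qτ) = r_P/r_Q = 0.0437.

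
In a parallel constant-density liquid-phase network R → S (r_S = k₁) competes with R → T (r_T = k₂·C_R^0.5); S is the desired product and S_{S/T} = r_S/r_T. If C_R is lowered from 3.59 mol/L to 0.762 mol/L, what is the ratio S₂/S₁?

S_{S/T} = (k₁/k₂)·C_R^-0.5, so S₂/S₁ = (C_{R,2}/C_{R,1})^-0.5.
= (0.762/3.59)^(-0.5) = (0.2123)^(-0.5) = 2.17.
Selectivity toward S rises as C_R falls — low-concentration operation is favoured.

2.17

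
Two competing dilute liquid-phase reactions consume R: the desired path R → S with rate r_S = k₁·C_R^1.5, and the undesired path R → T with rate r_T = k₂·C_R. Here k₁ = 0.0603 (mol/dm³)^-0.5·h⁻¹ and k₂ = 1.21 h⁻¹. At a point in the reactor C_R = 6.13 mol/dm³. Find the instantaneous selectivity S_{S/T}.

0.123

S_{S/T} = r_S/r_T = (k₁·C_R^1.5)/(k₂·C_R) = (k₁/k₂)·C_R^0.5.
= (0.0603×6.130^1.5) / (1.21×6.130) = 0.9152/7.417 = 0.123.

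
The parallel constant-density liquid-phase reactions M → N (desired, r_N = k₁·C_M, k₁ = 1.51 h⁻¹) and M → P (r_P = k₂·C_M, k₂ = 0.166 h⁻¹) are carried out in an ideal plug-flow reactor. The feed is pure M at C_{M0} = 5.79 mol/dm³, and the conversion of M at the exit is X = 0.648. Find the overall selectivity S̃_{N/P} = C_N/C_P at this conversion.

C_M = C_{M0}(1−X) = 2.038 mol/dm³.
Both paths are first order in M, so the instantaneous fraction to N is constant: dC_N/d(−C_M) = k₁/(k₁+k₂) = 0.9010.
C_N = 0.9010·(C_{M0}−C_M) = 0.9010×3.752 = 3.38 mol/dm³.
C_P = (C_{M0}−C_M)−C_N = 0.3716 mol/dm³; S̃_{N/P} = 3.380/0.3716 = 9.10.

9.10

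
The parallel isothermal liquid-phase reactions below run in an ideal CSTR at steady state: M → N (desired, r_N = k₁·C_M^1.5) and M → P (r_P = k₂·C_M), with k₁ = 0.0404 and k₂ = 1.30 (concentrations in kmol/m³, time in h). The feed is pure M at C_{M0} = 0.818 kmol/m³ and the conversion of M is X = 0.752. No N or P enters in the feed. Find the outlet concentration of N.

Exit C_M = C_{M0}(1−X) = 0.818×0.248 = 0.2029 kmol/m³.
In a CSTR the entire volume is at exit conditions, so r_N = 0.0404×0.2029^1.5 = 0.003691 and r_P = 1.30×0.2029 = 0.2637.
Fraction of consumed M going to N: r_N/(r_N+r_P) = 0.01380.
C_N = 0.01380·C_{M0}·X = 0.01380×0.818×0.752 = 0.00849 kmol/m³.

0.00849 kmol/m³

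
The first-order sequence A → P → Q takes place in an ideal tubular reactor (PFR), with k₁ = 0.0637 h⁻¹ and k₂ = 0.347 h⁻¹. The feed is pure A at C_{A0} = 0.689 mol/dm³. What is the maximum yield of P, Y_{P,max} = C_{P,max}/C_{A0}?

Evaluating C_P at τ_opt = ln(k₂/k₁)/(k₂−k₁) gives C_{P,max}/C_{A0} = (k₁/k₂)^[k₂/(k₂−k₁)].
= (0.0637/0.347)^(0.347/(0.347−0.0637)) = (0.1836)^(1.225) = 0.1254.

0.125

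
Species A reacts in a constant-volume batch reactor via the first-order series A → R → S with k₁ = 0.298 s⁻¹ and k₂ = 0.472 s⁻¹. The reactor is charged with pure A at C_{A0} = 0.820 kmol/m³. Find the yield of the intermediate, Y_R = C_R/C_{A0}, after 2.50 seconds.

For first-order series with pure A initially, C_R(t) = k₁C_{A0}/(k₂−k₁)·(e^(−k₁t) − e^(−k₂t)).
e^(−k₁t) = e^(−0.298×2.50) = e^(−0.7450) = 0.4747; e^(−k₂t) = e^(−1.180) = 0.3073.
C_R = 0.298×0.820/(0.472−0.298) × (0.4747−0.3073) = 1.404×0.1675 = 0.2352 kmol/m³.
Y_R = C_R/C_{A0} = 0.2352/0.820 = 0.287.

0.287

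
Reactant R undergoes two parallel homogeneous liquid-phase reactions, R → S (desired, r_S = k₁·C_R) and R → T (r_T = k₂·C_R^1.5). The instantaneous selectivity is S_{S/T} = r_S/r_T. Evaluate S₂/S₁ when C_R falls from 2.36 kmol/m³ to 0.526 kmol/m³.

S_{S/T} = (k₁/k₂)·C_R^-0.5, so S₂/S₁ = (C_{R,2}/C_{R,1})^-0.5.
= (0.526/2.36)^(-0.5) = (0.2229)^(-0.5) = 2.12.
Selectivity toward S rises as C_R falls — low-concentration operation is favoured.

2.12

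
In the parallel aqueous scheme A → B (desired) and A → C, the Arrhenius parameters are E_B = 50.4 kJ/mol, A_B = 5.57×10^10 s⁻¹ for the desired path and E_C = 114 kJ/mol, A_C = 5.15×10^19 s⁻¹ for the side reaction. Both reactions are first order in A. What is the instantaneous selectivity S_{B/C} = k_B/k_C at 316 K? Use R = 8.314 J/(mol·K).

35.3

Since both paths have the same order in A, the concentration cancels and S_{B/C} = k_B/k_C = (A_B/A_C)·exp[(E_C−E_B)/(RT)].
(E_C−E_B)/(RT) = (114−50.4)×10³/(8.314×316) = 63600/2627 = 24.21.
k_B/k_C = (5.57×10^10/5.15×10^19)·exp(24.21) = 1.082×10^-9 × 3.262×10^10 = 35.3.
Since E_B < E_C, lowering the temperature improves selectivity toward B.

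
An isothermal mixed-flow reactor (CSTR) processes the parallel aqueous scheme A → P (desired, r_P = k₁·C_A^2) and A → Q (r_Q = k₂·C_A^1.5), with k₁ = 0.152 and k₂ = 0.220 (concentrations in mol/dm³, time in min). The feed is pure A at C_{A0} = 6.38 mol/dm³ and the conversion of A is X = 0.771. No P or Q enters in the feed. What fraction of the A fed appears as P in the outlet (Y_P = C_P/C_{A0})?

Exit C_A = C_{A0}(1−X) = 6.38×0.229 = 1.461 mol/dm³.
Rates in a CSTR are evaluated at the outlet concentration: r_P = 0.152×1.461^2 = 0.3245, r_Q = 0.220×1.461^1.5 = 0.3885.
Fraction of consumed A going to P: r_P/(r_P+r_Q) = 0.4551.
C_P = 0.4551·C_{A0}·X = 0.4551×6.38×0.771 = 2.24 mol/dm³; Y_P = C_P/C_{A0} = 0.351.

0.351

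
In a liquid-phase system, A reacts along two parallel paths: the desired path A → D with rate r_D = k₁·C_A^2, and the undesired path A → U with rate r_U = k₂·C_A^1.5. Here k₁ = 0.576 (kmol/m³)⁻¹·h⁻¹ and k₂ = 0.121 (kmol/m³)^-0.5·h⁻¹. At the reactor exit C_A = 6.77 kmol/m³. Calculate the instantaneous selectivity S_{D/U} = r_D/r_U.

12.4

S_{D/U} = r_D/r_U = (k₁·C_A^2)/(k₂·C_A^1.5) = (k₁/k₂)·C_A^0.5.
= (0.576×6.770^2) / (0.121×6.770^1.5) = 26.40/2.131 = 12.4.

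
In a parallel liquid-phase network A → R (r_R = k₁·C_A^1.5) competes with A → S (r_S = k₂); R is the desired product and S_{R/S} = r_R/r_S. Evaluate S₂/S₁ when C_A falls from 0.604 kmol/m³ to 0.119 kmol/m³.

S_{R/S} = (k₁/k₂)·C_A^1.5, so S₂/S₁ = (C_{A,2}/C_{A,1})^1.5.
= (0.119/0.604)^1.5 = (0.1970)^1.5 = 0.0875.
Selectivity toward R falls as C_A falls — high-concentration operation is favoured.

0.0875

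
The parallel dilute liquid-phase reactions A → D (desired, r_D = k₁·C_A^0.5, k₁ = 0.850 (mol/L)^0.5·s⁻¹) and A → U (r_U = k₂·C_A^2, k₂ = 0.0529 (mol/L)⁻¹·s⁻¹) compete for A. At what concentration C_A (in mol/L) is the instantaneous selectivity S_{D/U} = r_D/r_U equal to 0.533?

9.69 mol/L

S_{D/U} = (k₁/k₂)·C_A^-1.5 ⇒ C_A = (S·k₂/k₁)^(1/(-1.5)).
= (0.533×0.0529/0.850)^(-0.6667) = (0.03317)^(-0.6667) = 9.69 mol/L.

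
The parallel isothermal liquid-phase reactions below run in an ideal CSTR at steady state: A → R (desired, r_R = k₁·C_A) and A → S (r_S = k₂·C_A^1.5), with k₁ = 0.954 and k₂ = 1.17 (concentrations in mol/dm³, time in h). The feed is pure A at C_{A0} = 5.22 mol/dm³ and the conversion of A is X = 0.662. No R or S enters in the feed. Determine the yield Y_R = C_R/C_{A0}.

Exit C_A = C_{A0}(1−X) = 5.22×0.338 = 1.764 mol/dm³.
A CSTR operates uniformly at the exit composition, giving r_R = 1.683 and r_S = 2.742 (each k·C_A^n at C_A = 1.764).
Fraction of consumed A going to R: r_R/(r_R+r_S) = 0.3804.
C_R = 0.3804·C_{A0}·X = 0.3804×5.22×0.662 = 1.31 mol/dm³; Y_R = C_R/C_{A0} = 0.252.

0.252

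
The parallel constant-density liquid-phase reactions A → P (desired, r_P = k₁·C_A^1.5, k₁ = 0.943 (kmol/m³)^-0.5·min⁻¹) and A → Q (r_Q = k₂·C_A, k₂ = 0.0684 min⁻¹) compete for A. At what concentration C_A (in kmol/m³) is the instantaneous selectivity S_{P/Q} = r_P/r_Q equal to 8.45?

S_{P/Q} = (k₁/k₂)·C_A^0.5 ⇒ C_A = (S·k₂/k₁)^(2).
= (8.45×0.0684/0.943)^(2) = (0.6129)^(2) = 0.376 kmol/m³.

0.376 kmol/m³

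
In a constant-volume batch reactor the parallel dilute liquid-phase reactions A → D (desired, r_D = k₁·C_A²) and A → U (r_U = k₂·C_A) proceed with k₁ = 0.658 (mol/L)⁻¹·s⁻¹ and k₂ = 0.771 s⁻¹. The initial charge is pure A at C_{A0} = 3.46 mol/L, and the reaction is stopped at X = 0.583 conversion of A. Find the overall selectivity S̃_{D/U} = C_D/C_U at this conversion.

C_A = C_{A0}(1−X) = 1.443 mol/L.
Along a PFR/batch, dC_U/dC_A = −r_U/(r_D+r_U) = −k₂/(k₂+k₁·C_A).
Integrating from C_{A0} to C_A: C_U = (0.771/0.658)·ln[(0.771+0.658·3.46)/(0.771+0.658·1.44)] = 1.172·ln(3.048/1.720) = 0.6700 mol/L.
Then C_D = (C_{A0}−C_A) − C_U = 2.017 − 0.6700 = 1.347 mol/L.
S̃_{D/U} = C_D/C_U = 1.347/0.6700 = 2.01.

2.01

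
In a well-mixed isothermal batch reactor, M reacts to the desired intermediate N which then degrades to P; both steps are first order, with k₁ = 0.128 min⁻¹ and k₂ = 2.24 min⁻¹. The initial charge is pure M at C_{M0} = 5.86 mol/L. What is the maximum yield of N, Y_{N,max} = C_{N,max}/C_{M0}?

0.0480

For a first-order series the maximum intermediate yield is C_{N,max}/C_{M0} = (k₁/k₂)^[k₂/(k₂−k₁)].
= (0.128/2.24)^(2.24/(2.24−0.128)) = (0.05714)^(1.061) = 0.04804.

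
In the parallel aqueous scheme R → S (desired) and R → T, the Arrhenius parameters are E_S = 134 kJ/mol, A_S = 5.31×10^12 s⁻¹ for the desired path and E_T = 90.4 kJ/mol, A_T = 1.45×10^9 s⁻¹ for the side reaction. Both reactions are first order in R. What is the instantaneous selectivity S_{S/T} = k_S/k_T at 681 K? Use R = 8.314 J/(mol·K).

1.66

Since both paths have the same order in R, the concentration cancels and S_{S/T} = k_S/k_T = (A_S/A_T)·exp[(E_T−E_S)/(RT)].
(E_T−E_S)/(RT) = (90.4−134)×10³/(8.314×681) = -43600/5662 = -7.701.
k_S/k_T = (5.31×10^12/1.45×10^9)·exp(-7.701) = 3662 × 4.525×10^-4 = 1.66.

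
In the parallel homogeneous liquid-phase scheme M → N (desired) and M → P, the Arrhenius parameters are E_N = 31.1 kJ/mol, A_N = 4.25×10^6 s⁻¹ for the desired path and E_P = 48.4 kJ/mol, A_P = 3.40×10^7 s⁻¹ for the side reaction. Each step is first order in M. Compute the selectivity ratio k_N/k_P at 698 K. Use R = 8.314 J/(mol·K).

Since both paths have the same order in M, the concentration cancels and S_{N/P} = k_N/k_P = (A_N/A_P)·exp[(E_P−E_N)/(RT)].
(E_P−E_N)/(RT) = (48.4−31.1)×10³/(8.314×698) = 17300/5803 = 2.981.
k_N/k_P = (4.25×10^6/3.40×10^7)·exp(2.981) = 0.1250 × 19.71 = 2.46.
Since E_N < E_P, lowering the temperature improves selectivity toward N.

2.46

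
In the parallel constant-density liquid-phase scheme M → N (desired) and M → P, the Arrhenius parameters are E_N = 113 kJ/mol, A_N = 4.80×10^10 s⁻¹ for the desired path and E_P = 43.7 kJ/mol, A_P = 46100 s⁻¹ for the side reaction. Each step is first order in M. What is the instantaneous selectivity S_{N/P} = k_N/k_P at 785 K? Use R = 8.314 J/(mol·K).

k_N/k_P = (A_N/A_P)·exp[−(E_N−E_P)/(RT)] = (A_N/A_P)·exp[(E_P−E_N)/(RT)].
(E_P−E_N)/(RT) = (43.7−113)×10³/(8.314×785) = -69300/6526 = -10.62.
k_N/k_P = (4.80×10^10/46100)·exp(-10.62) = 1.041×10^6 × 2.447×10^-5 = 25.5.
Since E_N > E_P, raising the temperature improves selectivity toward N.

25.5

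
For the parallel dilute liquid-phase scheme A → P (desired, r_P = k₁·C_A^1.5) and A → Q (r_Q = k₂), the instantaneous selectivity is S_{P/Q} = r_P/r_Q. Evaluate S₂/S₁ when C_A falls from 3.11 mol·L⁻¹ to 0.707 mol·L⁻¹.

0.108

S_{P/Q} = (k₁/k₂)·C_A^1.5, so S₂/S₁ = (C_{A,2}/C_{A,1})^1.5.
= (0.707/3.11)^1.5 = (0.2273)^1.5 = 0.108.
Selectivity toward P falls as C_A falls — high-concentration operation is favoured.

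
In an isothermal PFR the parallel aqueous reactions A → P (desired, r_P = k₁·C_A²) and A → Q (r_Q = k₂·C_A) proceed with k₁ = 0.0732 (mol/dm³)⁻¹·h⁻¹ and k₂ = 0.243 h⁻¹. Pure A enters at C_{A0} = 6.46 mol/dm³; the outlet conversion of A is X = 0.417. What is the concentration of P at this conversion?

1.62 mol/dm³

C_A = C_{A0}(1−X) = 3.766 mol/dm³.
Along a PFR/batch, dC_Q/dC_A = −r_Q/(r_P+r_Q) = −k₂/(k₂+k₁·C_A).
Integrating from C_{A0} to C_A: C_Q = (0.243/0.0732)·ln[(0.243+0.0732·6.46)/(0.243+0.0732·3.77)] = 3.320·ln(0.7159/0.5187) = 1.070 mol/dm³.
Then C_P = (C_{A0}−C_A) − C_Q = 2.694 − 1.070 = 1.624 mol/dm³.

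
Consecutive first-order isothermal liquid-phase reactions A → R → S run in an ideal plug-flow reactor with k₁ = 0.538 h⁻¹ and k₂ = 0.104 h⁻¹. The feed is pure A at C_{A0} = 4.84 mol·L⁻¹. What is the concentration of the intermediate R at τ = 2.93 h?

3.18 mol·L⁻¹

For first-order series with pure A initially, C_R(τ) = k₁C_{A0}/(k₂−k₁)·(e^(−k₁τ) − e^(−k₂τ)).
e^(−k₁τ) = e^(−0.538×2.93) = e^(−1.576) = 0.2067; e^(−k₂τ) = e^(−0.3047) = 0.7373.
C_R = 0.538×4.84/(0.104−0.538) × (0.2067−0.7373) = (-6.000)×(-0.5306) = 3.183 mol·L⁻¹.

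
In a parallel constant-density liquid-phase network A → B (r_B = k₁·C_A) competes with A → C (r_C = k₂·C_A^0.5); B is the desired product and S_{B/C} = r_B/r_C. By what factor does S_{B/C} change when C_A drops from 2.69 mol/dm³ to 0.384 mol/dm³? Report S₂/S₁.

S_{B/C} = (k₁/k₂)·C_A^0.5, so S₂/S₁ = (C_{A,2}/C_{A,1})^0.5.
= (0.384/2.69)^0.5 = (0.1428)^0.5 = 0.378.
Selectivity toward B falls as C_A falls — high-concentration operation is favoured.

0.378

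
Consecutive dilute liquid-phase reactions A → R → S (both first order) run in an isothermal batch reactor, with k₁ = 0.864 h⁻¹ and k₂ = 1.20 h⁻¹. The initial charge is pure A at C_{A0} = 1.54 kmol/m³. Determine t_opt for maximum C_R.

0.978 h

For first-order series the maximum of C_R occurs at t_opt = ln(k₂/k₁)/(k₂−k₁).
= ln(1.20/0.864)/(1.20−0.864) = ln(1.389)/0.3360 = 0.3285/0.3360 = 0.978 h.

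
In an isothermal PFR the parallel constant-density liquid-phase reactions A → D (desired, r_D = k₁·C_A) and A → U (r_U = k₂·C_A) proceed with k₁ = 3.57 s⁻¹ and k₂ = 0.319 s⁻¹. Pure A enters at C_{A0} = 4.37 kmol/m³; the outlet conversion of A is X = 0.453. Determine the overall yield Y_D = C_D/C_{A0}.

C_A = C_{A0}(1−X) = 2.390 kmol/m³.
Both paths are first order in A, so the instantaneous fraction to D is constant: dC_D/d(−C_A) = k₁/(k₁+k₂) = 0.9180.
C_D = 0.9180·(C_{A0}−C_A) = 0.9180×1.980 = 1.82 kmol/m³.
Y_D = C_D/C_{A0} = 1.817/4.37 = 0.416.

0.416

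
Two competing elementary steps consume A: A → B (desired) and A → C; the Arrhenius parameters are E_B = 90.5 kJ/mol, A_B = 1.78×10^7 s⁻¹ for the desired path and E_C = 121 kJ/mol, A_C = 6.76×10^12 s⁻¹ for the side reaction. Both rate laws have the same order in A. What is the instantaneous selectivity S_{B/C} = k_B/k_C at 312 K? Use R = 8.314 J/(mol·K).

k_B/k_C = (A_B/A_C)·exp[−(E_B−E_C)/(RT)] = (A_B/A_C)·exp[(E_C−E_B)/(RT)].
(E_C−E_B)/(RT) = (121−90.5)×10³/(8.314×312) = 30500/2594 = 11.76.
k_B/k_C = (1.78×10^7/6.76×10^12)·exp(11.76) = 2.633×10^-6 × 1.278×10^5 = 0.336.
Since E_B < E_C, lowering the temperature improves selectivity toward B.

0.336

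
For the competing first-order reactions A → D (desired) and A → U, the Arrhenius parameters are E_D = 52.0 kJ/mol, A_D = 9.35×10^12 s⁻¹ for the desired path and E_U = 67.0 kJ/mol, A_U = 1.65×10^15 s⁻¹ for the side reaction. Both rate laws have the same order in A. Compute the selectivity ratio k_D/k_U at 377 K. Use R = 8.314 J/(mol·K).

k_D/k_U = (A_D/A_U)·exp[−(E_D−E_U)/(RT)] = (A_D/A_U)·exp[(E_U−E_D)/(RT)].
(E_U−E_D)/(RT) = (67.0−52.0)×10³/(8.314×377) = 15000/3134 = 4.786.
k_D/k_U = (9.35×10^12/1.65×10^15)·exp(4.786) = 0.005667 × 119.8 = 0.679.
Since E_D < E_U, lowering the temperature improves selectivity toward D.

0.679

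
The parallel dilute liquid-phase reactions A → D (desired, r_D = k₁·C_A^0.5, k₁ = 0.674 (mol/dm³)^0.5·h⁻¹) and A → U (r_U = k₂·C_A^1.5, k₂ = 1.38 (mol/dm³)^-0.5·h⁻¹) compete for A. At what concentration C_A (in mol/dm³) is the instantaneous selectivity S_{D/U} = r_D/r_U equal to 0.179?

S_{D/U} = (k₁/k₂)·C_A⁻¹ ⇒ C_A = (S·k₂/k₁)^(-1).
= (0.179×1.38/0.674)^(-1) = (0.3665)^(-1) = 2.73 mol/dm³.

2.73 mol/dm³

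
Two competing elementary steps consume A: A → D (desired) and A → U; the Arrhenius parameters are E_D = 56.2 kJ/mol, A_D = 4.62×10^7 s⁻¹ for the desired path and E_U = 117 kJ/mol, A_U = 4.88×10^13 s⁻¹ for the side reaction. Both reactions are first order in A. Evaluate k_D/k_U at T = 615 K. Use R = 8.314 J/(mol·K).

With equal orders, S_{D/U} = k_D/k_U = (A_D/A_U)·exp[(E_U−E_D)/(RT)].
(E_U−E_D)/(RT) = (117−56.2)×10³/(8.314×615) = 60800/5113 = 11.89.
k_D/k_U = (4.62×10^7/4.88×10^13)·exp(11.89) = 9.467×10^-7 × 1.459×10^5 = 0.138.
Since E_D < E_U, lowering the temperature improves selectivity toward D.

0.138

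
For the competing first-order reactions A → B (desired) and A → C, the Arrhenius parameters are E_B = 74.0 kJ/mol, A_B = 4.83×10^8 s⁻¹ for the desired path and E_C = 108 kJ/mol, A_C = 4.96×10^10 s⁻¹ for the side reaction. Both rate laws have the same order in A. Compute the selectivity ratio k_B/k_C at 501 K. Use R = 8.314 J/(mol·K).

34.2

With equal orders, S_{B/C} = k_B/k_C = (A_B/A_C)·exp[(E_C−E_B)/(RT)].
(E_C−E_B)/(RT) = (108−74.0)×10³/(8.314×501) = 34000/4165 = 8.163.
k_B/k_C = (4.83×10^8/4.96×10^10)·exp(8.163) = 0.009738 × 3507 = 34.2.
Since E_B < E_C, lowering the temperature improves selectivity toward B.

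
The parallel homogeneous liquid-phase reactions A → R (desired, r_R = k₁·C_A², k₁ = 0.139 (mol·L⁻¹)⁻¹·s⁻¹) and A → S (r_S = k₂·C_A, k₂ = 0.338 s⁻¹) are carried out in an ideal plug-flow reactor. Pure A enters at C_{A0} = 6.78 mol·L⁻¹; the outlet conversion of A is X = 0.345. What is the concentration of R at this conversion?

C_A = C_{A0}(1−X) = 4.441 mol·L⁻¹.
Along a PFR/batch, dC_S/dC_A = −r_S/(r_R+r_S) = −k₂/(k₂+k₁·C_A).
Integrating from C_{A0} to C_A: C_S = (0.338/0.139)·ln[(0.338+0.139·6.78)/(0.338+0.139·4.44)] = 2.432·ln(1.280/0.9553) = 0.7123 mol·L⁻¹.
Then C_R = (C_{A0}−C_A) − C_S = 2.339 − 0.7123 = 1.627 mol·L⁻¹.

1.63 mol·L⁻¹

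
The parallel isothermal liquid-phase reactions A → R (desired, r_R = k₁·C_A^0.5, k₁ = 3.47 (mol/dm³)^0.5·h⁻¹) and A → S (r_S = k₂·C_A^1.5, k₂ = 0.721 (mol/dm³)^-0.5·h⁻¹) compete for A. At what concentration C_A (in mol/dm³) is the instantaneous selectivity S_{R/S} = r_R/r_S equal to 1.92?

S_{R/S} = (k₁/k₂)·C_A⁻¹ ⇒ C_A = (S·k₂/k₁)^(-1).
= (1.92×0.721/3.47)^(-1) = (0.3989)^(-1) = 2.51 mol/dm³.

2.51 mol/dm³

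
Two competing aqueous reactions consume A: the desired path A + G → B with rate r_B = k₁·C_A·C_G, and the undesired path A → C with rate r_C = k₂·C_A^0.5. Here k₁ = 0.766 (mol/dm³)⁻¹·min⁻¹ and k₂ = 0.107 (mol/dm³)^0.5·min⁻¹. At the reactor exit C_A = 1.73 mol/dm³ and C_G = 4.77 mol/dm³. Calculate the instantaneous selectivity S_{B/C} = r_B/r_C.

44.9

S_{B/C} = r_B/r_C = (k₁·C_A·C_G)/(k₂·C_A^0.5) = (k₁/k₂)·C_A^0.5·C_G.
= (0.766×1.730×4.770) / (0.107×1.730^0.5) = 6.321/0.1407 = 44.9.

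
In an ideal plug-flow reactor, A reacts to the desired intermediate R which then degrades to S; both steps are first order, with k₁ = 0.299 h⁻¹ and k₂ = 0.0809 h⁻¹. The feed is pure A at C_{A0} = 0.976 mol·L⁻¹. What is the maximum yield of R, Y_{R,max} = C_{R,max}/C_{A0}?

For a first-order series the maximum intermediate yield is C_{R,max}/C_{A0} = (k₁/k₂)^[k₂/(k₂−k₁)].
= (0.299/0.0809)^(0.0809/(0.0809−0.299)) = (3.696)^(-0.3709) = 0.6158.

0.616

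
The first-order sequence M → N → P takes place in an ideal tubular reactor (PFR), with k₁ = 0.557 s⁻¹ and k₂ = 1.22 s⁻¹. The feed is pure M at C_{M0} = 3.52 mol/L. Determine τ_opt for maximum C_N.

1.18 s

For first-order series the maximum of C_N occurs at τ_opt = ln(k₂/k₁)/(k₂−k₁).
= ln(1.22/0.557)/(1.22−0.557) = ln(2.190)/0.6630 = 0.7840/0.6630 = 1.18 s.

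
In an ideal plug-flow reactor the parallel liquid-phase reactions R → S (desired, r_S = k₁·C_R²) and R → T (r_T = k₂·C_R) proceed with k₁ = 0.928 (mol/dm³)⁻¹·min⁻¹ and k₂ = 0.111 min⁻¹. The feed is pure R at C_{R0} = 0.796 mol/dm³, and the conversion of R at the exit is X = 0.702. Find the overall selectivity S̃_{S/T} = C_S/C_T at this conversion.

C_R = C_{R0}(1−X) = 0.2372 mol/dm³.
Along a PFR/batch, dC_T/dC_R = −r_T/(r_S+r_T) = −k₂/(k₂+k₁·C_R).
Integrating from C_{R0} to C_R: C_T = (0.111/0.928)·ln[(0.111+0.928·0.796)/(0.111+0.928·0.237)] = 0.1196·ln(0.8497/0.3311) = 0.1127 mol/dm³.
Then C_S = (C_{R0}−C_R) − C_T = 0.5588 − 0.1127 = 0.4461 mol/dm³.
S̃_{S/T} = C_S/C_T = 0.4461/0.1127 = 3.96.

3.96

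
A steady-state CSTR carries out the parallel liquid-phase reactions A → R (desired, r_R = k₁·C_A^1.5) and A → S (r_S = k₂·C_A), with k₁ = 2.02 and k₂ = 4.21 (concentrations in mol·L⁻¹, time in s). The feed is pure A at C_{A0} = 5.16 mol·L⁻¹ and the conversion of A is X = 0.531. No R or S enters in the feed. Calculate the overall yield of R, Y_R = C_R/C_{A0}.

0.227

Exit C_A = C_{A0}(1−X) = 5.16×0.469 = 2.420 mol·L⁻¹.
Rates in a CSTR are evaluated at the outlet concentration: r_R = 2.02×2.420^1.5 = 7.605, r_S = 4.21×2.420 = 10.19.
Fraction of consumed A going to R: r_R/(r_R+r_S) = 0.4274.
C_R = 0.4274·C_{A0}·X = 0.4274×5.16×0.531 = 1.17 mol·L⁻¹; Y_R = C_R/C_{A0} = 0.227.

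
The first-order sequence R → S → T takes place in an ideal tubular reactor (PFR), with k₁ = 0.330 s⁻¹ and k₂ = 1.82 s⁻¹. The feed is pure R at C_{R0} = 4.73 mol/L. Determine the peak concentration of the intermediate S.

0.588 mol/L

Evaluating C_S at τ_opt = ln(k₂/k₁)/(k₂−k₁) gives C_{S,max}/C_{R0} = (k₁/k₂)^[k₂/(k₂−k₁)].
= (0.330/1.82)^(1.82/(1.82−0.330)) = (0.1813)^(1.221) = 0.1242.
C_{S,max} = 0.1242×4.73 = 0.588 mol/L.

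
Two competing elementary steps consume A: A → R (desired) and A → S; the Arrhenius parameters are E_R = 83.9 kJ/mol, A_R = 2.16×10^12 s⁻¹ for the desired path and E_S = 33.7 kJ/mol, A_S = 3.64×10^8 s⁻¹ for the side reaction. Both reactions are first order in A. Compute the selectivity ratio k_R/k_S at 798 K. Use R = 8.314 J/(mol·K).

3.07

k_R/k_S = (A_R/A_S)·exp[−(E_R−E_S)/(RT)] = (A_R/A_S)·exp[(E_S−E_R)/(RT)].
(E_S−E_R)/(RT) = (33.7−83.9)×10³/(8.314×798) = -50200/6635 = -7.566.
k_R/k_S = (2.16×10^12/3.64×10^8)·exp(-7.566) = 5934 × 5.175×10^-4 = 3.07.
Since E_R > E_S, raising the temperature improves selectivity toward R.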